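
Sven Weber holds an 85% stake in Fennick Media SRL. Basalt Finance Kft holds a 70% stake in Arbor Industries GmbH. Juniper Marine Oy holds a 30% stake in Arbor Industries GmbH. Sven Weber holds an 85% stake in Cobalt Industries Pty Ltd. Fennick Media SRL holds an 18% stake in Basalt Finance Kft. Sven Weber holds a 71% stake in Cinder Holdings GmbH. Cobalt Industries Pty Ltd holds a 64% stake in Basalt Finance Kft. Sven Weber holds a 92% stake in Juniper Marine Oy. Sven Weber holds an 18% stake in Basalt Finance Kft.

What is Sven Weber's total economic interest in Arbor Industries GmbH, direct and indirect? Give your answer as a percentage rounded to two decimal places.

88.99%

Sven reaches Arbor along 4 paths.
Via Cobalt → Basalt: 85% × 64% × 70% = 38.08%.
Via Fennick → Basalt: 85% × 18% × 70% = 10.71%.
Via Basalt: 18% × 70% = 12.6%.
Via Juniper: 92% × 30% = 27.6%.
Total: 38.08% + 10.71% + 12.6% + 27.6% = 88.99%.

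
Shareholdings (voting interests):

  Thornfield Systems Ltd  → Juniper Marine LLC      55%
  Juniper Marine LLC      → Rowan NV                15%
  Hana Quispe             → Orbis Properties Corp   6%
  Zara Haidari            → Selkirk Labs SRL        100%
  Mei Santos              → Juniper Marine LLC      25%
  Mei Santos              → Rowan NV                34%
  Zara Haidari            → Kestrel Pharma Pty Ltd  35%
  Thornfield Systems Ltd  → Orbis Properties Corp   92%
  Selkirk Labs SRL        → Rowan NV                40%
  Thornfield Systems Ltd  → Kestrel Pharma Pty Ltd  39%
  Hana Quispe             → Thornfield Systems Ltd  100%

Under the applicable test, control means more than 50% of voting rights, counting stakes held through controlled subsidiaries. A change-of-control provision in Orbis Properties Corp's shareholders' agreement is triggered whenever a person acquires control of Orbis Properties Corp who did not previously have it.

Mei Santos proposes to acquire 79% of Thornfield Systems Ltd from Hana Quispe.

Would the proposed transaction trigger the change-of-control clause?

The purchase adds only to Mei's holdings (Hana's stake shrinks), so Mei is the only person who could newly come to control Orbis.
Mei's largest direct stake is 34% in Rowan, which does not meet the threshold, so Mei controls no company.
Neither Mei nor any entity Mei controls holds any voting interest in Orbis.
So before the transaction, Mei does not control Orbis.
After the purchase, Mei holds 79% of Thornfield directly, and Hana's stake falls to 21%.
Mei holds 79% of Thornfield, so Mei controls Thornfield.
Thornfield holds 92% of Orbis, so Mei controls Orbis.
Mei did not control Orbis before and does after, so the clause is triggered.

Yes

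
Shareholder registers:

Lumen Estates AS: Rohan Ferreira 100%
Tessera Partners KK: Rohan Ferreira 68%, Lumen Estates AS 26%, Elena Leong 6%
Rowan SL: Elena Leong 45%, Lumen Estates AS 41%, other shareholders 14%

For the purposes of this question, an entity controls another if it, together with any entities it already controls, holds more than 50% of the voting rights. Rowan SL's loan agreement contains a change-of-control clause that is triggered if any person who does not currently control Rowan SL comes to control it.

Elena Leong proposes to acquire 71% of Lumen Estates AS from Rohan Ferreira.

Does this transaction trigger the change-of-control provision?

The purchase adds only to Elena's holdings (Rohan's stake shrinks), so Elena is the only person who could newly come to control Rowan.
Elena's largest direct stake is 45% in Rowan, which does not meet the threshold, so Elena controls no company.
In Rowan, Elena's side holds only 45%, not > 50%.
So before the transaction, Elena does not control Rowan.
After the purchase, Elena holds 71% of Lumen directly, and Rohan's stake falls to 29%.
Elena holds 71% of Lumen, so Elena controls Lumen.
Elena and Lumen together hold 45% + 41% = 86% of Rowan, so Elena controls Rowan.
Elena did not control Rowan before and does after, so the clause is triggered.

Yes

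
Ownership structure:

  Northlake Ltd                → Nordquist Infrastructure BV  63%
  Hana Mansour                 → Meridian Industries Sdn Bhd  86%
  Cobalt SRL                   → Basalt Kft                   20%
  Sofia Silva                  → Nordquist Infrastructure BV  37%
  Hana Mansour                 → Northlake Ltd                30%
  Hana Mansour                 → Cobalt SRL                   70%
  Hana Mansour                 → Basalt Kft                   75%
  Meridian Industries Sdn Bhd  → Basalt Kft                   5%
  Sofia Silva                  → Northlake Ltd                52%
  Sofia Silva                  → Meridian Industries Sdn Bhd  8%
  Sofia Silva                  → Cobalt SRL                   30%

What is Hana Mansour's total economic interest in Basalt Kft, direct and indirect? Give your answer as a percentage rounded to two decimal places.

93.30%

Hana reaches Basalt along 3 paths.
Direct stake: 75% = 75%.
Via Meridian: 86% × 5% = 4.3%.
Via Cobalt: 70% × 20% = 14%.
Total: 75% + 4.3% + 14% = 93.3%.
Rounded: 93.30%.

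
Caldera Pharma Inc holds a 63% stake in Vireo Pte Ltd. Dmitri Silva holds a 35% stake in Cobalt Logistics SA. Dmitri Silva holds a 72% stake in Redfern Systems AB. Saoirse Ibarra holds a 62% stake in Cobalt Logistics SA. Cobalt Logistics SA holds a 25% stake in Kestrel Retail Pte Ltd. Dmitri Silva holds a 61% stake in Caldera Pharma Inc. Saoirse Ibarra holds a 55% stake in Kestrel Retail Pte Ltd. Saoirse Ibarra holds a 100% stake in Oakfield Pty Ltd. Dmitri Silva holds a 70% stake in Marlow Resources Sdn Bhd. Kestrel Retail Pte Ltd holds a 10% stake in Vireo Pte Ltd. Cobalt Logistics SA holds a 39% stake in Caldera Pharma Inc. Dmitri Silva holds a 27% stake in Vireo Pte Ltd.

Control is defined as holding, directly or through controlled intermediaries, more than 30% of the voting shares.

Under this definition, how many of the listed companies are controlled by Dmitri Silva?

5

Dmitri holds 35% of Cobalt, so Dmitri controls Cobalt.
Dmitri and Cobalt together hold 61% + 39% = 100% of Caldera, so Dmitri controls Caldera.
Dmitri and Caldera together hold 27% + 63% = 90% of Vireo, so Dmitri controls Vireo.
Dmitri holds 72% of Redfern, so Dmitri controls Redfern.
Dmitri holds 70% of Marlow, so Dmitri controls Marlow.
No other company's threshold is met.
Dmitri controls 5 companies.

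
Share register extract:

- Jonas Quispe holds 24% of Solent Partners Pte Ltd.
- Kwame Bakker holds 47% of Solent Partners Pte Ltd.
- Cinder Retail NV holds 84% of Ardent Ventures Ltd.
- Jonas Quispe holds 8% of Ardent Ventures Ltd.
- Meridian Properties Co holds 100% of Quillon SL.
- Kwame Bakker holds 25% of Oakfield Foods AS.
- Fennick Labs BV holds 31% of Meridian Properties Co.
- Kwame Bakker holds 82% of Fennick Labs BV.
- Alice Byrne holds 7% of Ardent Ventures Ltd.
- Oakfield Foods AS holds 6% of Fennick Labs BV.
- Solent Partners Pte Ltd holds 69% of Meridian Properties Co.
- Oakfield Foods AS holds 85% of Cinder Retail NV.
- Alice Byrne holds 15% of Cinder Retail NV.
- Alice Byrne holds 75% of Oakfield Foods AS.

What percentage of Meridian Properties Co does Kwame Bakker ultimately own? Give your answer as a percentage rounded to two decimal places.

Kwame reaches Meridian along 3 paths.
Via Solent: 47% × 69% = 32.43%.
Via Fennick: 82% × 31% = 25.42%.
Via Oakfield → Fennick: 25% × 6% × 31% = 0.465%.
Total: 32.43% + 25.42% + 0.465% = 58.315%.
Rounded: 58.32%.

58.32%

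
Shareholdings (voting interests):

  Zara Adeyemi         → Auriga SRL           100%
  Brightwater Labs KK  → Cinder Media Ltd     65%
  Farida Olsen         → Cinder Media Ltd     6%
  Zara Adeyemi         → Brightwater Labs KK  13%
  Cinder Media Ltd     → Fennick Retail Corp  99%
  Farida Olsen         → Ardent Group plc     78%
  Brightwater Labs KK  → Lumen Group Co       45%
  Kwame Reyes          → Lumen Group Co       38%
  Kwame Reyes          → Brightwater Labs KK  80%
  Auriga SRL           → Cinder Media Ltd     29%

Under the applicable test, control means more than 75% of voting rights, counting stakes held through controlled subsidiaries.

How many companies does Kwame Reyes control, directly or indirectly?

Kwame holds 80% of Brightwater, so Kwame controls Brightwater.
Kwame and Brightwater together hold 38% + 45% = 83% of Lumen, so Kwame controls Lumen.
No other company's threshold is met.
Kwame controls 2 companies.

2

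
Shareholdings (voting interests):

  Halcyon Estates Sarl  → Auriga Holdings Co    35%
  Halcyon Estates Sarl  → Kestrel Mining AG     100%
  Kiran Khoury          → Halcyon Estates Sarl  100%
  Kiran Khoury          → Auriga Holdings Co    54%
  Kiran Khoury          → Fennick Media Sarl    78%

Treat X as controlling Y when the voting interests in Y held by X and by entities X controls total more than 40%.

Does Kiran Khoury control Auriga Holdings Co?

Kiran holds 100% of Halcyon, so Kiran controls Halcyon.
Kiran and Halcyon together hold 54% + 35% = 89% of Auriga, so Kiran controls Auriga.

Yes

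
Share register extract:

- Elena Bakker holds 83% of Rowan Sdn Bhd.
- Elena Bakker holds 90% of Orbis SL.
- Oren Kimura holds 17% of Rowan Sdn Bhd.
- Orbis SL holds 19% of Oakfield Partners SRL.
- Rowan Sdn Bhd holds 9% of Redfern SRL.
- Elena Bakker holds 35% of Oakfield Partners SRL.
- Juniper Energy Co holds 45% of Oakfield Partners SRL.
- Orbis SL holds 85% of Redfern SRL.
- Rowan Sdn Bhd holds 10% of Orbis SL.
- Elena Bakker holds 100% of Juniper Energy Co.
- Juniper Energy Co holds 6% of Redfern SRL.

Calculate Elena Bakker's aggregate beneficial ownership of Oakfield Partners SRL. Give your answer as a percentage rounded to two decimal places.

98.68%

Elena reaches Oakfield along 4 paths.
Via Juniper: 100% × 45% = 45%.
Direct stake: 35% = 35%.
Via Orbis: 90% × 19% = 17.1%.
Via Rowan → Orbis: 83% × 10% × 19% = 1.577%.
Total: 45% + 35% + 17.1% + 1.577% = 98.677%.
Rounded: 98.68%.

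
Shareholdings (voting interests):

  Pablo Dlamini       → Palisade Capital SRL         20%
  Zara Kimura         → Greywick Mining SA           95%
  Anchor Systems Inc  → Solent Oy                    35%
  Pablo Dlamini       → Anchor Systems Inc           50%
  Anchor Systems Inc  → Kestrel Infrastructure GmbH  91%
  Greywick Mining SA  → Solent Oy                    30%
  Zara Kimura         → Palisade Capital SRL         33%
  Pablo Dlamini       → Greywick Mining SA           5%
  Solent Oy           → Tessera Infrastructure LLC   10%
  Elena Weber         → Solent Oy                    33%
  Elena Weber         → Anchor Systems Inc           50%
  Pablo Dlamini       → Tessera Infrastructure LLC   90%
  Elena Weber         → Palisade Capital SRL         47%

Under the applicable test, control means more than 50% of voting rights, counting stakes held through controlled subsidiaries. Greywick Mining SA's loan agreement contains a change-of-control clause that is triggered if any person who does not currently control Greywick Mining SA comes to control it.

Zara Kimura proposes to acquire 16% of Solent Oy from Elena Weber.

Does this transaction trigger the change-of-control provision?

No

The purchase adds only to Zara's holdings (Elena's stake shrinks), so Zara is the only person who could newly come to control Greywick.
Zara holds 95% of Greywick, so Zara controls Greywick.
So Zara already controls Greywick before the transaction.
After the purchase, Zara holds 16% of Solent directly, and Elena's stake falls to 17%.
Zara controlled Greywick already, so this is not a new person acquiring control; every other person's position is unchanged or reduced.
No new person acquires control, so the clause is not triggered.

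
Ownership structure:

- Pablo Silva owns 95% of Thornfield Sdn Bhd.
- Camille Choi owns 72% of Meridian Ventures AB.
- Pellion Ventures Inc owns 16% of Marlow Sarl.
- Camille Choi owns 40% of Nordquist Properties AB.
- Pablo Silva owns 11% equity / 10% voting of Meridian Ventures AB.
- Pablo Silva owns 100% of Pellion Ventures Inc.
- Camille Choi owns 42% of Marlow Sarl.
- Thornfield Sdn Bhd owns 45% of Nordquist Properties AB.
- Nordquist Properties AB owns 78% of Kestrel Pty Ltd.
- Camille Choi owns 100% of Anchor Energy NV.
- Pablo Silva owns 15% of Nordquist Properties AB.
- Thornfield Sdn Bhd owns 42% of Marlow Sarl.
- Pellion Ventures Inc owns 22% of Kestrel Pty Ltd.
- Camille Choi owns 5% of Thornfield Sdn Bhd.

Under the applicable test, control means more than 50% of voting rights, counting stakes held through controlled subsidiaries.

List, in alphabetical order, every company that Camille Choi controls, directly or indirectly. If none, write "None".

Anchor Energy NV, Meridian Ventures AB

Camille holds 100% of Anchor, so Camille controls Anchor.
Camille holds 72% of Meridian, so Camille controls Meridian.
No other company's threshold is met.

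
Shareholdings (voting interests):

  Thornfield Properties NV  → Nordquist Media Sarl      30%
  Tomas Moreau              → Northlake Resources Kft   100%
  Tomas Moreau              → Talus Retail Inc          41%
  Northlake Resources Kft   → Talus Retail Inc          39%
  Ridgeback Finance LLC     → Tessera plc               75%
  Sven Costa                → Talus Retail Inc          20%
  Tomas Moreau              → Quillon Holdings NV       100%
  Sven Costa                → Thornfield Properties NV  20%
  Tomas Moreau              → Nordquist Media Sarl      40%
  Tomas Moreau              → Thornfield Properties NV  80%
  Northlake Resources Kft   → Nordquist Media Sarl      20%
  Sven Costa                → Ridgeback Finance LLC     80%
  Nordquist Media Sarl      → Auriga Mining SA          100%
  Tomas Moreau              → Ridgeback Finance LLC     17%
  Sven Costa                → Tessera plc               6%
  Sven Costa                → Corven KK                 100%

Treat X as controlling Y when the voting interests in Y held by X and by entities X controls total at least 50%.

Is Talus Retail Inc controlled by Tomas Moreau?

Yes

Tomas holds 100% of Northlake, so Tomas controls Northlake.
Northlake and Tomas together hold 39% + 41% = 80% of Talus, so Tomas controls Talus.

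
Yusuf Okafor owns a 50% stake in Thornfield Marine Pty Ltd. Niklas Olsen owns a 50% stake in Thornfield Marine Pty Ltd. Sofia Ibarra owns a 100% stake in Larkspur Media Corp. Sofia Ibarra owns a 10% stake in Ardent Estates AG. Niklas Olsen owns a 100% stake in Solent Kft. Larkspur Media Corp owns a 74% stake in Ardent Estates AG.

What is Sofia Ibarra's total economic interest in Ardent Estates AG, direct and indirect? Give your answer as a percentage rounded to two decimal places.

Sofia reaches Ardent along 2 paths.
Via Larkspur: 100% × 74% = 74%.
Direct stake: 10% = 10%.
Total: 74% + 10% = 84%.
Rounded: 84.00%.

84.00%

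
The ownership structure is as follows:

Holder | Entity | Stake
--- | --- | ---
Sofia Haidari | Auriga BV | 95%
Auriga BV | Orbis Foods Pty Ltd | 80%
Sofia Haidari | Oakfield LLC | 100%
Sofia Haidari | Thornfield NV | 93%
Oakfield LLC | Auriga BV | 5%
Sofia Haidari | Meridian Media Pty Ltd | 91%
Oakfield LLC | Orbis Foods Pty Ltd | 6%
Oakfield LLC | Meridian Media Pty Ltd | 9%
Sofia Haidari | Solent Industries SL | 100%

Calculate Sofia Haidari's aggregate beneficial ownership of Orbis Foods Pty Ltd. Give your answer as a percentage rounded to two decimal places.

86.00%

Sofia reaches Orbis along 3 paths.
Via Oakfield → Auriga: 100% × 5% × 80% = 4%.
Via Auriga: 95% × 80% = 76%.
Via Oakfield: 100% × 6% = 6%.
Total: 4% + 76% + 6% = 86%.
Rounded: 86.00%.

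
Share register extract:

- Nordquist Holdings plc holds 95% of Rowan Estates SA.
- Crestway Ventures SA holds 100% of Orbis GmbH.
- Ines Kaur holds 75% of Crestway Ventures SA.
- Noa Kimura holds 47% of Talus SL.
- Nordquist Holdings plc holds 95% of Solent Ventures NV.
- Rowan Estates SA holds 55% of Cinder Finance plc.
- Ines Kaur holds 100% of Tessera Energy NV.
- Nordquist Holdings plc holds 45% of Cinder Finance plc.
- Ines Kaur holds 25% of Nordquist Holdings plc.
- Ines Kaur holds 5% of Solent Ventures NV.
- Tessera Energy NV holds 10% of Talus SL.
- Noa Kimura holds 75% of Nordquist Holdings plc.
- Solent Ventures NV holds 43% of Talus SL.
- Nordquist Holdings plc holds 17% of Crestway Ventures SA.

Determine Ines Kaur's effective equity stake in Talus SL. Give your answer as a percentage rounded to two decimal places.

22.36%

Ines reaches Talus along 3 paths.
Via Solent: 5% × 43% = 2.15%.
Via Nordquist → Solent: 25% × 95% × 43% = 10.2125%.
Via Tessera: 100% × 10% = 10%.
Total: 2.15% + 10.2125% + 10% = 22.3625%.
Rounded: 22.36%.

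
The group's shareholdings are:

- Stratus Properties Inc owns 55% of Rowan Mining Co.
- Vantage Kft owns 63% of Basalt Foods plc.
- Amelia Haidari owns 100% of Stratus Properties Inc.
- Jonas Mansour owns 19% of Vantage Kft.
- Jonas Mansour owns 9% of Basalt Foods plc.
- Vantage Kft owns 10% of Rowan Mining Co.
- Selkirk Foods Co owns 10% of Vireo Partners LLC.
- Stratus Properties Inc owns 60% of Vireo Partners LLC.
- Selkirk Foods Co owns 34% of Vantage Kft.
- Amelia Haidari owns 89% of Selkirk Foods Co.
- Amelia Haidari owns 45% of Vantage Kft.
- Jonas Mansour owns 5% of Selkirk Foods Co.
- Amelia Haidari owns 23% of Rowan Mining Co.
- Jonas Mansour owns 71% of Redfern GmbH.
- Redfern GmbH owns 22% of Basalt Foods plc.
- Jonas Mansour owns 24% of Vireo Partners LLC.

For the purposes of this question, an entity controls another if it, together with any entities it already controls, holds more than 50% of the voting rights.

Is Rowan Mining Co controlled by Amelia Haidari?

Amelia holds 100% of Stratus, so Amelia controls Stratus.
Amelia holds 89% of Selkirk, so Amelia controls Selkirk.
Amelia and Selkirk together hold 45% + 34% = 79% of Vantage, so Amelia controls Vantage.
Stratus and Amelia and Vantage together hold 55% + 23% + 10% = 88% of Rowan, so Amelia controls Rowan.

Yes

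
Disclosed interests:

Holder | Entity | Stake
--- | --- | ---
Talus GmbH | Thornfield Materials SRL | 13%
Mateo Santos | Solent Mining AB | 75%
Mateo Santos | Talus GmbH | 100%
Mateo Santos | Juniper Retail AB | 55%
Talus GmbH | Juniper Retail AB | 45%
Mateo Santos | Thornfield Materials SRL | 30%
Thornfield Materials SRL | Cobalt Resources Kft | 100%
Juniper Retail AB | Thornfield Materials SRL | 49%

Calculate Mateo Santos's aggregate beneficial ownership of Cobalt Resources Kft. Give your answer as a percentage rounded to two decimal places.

92.00%

Mateo reaches Cobalt along 4 paths.
Via Thornfield: 30% × 100% = 30%.
Via Juniper → Thornfield: 55% × 49% × 100% = 26.95%.
Via Talus → Juniper → Thornfield: 100% × 45% × 49% × 100% = 22.05%.
Via Talus → Thornfield: 100% × 13% × 100% = 13%.
Total: 30% + 26.95% + 22.05% + 13% = 92%.
Rounded: 92.00%.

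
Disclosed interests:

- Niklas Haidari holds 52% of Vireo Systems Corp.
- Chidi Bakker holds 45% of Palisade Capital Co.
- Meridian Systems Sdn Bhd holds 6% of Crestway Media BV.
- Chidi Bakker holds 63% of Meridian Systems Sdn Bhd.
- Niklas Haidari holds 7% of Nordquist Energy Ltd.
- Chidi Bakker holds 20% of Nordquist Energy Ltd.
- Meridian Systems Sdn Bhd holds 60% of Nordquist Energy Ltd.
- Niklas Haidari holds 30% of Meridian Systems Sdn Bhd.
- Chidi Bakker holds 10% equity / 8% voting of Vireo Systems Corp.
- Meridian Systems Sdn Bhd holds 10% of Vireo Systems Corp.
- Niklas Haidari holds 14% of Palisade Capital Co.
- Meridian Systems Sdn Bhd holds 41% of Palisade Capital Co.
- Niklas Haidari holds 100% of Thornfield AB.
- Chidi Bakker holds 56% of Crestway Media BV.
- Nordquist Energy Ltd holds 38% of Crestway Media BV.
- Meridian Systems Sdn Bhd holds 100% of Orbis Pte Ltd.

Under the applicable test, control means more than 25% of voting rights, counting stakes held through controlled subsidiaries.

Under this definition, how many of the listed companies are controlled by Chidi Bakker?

5

Chidi holds 63% of Meridian, so Chidi controls Meridian.
Meridian and Chidi together hold 60% + 20% = 80% of Nordquist, so Chidi controls Nordquist.
Meridian holds 100% of Orbis, so Chidi controls Orbis.
Meridian and Chidi together hold 41% + 45% = 86% of Palisade, so Chidi controls Palisade.
Chidi and Meridian and Nordquist together hold 56% + 6% + 38% = 100% of Crestway, so Chidi controls Crestway.
No other company's threshold is met.
Chidi controls 5 companies.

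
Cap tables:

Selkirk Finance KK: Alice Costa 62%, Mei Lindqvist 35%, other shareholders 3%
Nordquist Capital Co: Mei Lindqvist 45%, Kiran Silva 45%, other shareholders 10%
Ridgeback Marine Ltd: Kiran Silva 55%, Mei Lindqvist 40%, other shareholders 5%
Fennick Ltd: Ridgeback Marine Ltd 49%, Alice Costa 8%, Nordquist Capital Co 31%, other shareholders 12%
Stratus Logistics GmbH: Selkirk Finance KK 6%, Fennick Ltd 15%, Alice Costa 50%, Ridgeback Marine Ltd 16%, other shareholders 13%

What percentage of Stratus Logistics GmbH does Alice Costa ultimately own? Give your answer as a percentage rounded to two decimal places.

Alice reaches Stratus along 3 paths.
Via Selkirk: 62% × 6% = 3.72%.
Via Fennick: 8% × 15% = 1.2%.
Direct stake: 50% = 50%.
Total: 3.72% + 1.2% + 50% = 54.92%.

54.92%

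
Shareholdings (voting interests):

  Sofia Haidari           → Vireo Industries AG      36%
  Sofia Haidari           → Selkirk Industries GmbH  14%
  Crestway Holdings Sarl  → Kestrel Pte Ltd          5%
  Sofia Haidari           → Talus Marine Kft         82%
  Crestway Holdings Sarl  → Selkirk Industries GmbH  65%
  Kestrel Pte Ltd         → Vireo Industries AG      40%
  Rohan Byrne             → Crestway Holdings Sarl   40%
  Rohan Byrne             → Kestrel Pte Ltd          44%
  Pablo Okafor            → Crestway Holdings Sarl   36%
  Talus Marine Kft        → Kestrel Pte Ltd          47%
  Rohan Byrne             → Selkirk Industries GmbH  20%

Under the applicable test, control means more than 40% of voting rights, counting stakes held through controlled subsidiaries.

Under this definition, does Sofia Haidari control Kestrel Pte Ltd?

Yes

Sofia holds 82% of Talus, so Sofia controls Talus.
Talus holds 47% of Kestrel, so Sofia controls Kestrel.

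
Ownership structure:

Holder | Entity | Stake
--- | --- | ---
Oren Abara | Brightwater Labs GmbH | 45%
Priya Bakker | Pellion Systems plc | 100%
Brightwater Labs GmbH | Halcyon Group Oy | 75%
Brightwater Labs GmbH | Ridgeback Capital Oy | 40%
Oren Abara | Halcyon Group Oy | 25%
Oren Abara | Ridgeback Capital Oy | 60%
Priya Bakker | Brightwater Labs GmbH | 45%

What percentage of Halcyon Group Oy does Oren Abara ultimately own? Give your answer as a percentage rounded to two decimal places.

58.75%

Oren reaches Halcyon along 2 paths.
Via Brightwater: 45% × 75% = 33.75%.
Direct stake: 25% = 25%.
Total: 33.75% + 25% = 58.75%.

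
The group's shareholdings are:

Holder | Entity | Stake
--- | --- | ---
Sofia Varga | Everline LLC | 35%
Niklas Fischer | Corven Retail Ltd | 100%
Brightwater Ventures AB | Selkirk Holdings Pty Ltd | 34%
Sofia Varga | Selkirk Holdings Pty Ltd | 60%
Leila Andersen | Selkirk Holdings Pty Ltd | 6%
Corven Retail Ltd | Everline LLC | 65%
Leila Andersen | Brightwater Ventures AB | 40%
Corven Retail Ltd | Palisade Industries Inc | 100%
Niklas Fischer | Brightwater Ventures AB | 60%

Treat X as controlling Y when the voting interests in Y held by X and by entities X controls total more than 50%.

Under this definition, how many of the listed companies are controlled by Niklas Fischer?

4

Niklas holds 60% of Brightwater, so Niklas controls Brightwater.
Niklas holds 100% of Corven, so Niklas controls Corven.
Corven holds 65% of Everline, so Niklas controls Everline.
Corven holds 100% of Palisade, so Niklas controls Palisade.
No other company's threshold is met.
Niklas controls 4 companies.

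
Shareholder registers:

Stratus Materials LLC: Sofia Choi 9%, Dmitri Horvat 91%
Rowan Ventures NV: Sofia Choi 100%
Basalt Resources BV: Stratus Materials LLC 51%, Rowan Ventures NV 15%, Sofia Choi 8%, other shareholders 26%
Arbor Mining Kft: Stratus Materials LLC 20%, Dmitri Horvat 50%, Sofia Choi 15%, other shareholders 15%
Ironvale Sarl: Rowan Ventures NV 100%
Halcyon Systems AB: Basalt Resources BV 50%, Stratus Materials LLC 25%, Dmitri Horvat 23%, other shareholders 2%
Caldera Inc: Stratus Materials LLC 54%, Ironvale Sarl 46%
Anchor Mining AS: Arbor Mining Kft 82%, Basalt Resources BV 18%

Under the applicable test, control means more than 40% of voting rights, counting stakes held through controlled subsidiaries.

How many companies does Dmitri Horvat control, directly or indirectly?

Dmitri holds 91% of Stratus, so Dmitri controls Stratus.
Stratus holds 51% of Basalt, so Dmitri controls Basalt.
Stratus and Dmitri together hold 20% + 50% = 70% of Arbor, so Dmitri controls Arbor.
Basalt and Stratus and Dmitri together hold 50% + 25% + 23% = 98% of Halcyon, so Dmitri controls Halcyon.
Stratus holds 54% of Caldera, so Dmitri controls Caldera.
Arbor and Basalt together hold 82% + 18% = 100% of Anchor, so Dmitri controls Anchor.
No other company's threshold is met.
Dmitri controls 6 companies.

6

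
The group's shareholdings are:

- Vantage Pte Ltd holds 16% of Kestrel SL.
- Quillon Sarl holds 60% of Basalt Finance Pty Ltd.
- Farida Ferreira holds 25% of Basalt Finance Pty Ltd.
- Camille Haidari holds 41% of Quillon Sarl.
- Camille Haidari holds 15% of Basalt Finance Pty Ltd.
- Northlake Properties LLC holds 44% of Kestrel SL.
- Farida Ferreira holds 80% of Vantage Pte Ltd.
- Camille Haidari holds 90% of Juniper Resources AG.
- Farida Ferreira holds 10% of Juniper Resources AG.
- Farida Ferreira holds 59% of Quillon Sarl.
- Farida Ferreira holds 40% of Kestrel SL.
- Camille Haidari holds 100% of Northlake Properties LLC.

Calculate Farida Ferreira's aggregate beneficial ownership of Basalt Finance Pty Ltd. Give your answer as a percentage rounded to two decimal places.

60.40%

Farida reaches Basalt along 2 paths.
Direct stake: 25% = 25%.
Via Quillon: 59% × 60% = 35.4%.
Total: 25% + 35.4% = 60.4%.
Rounded: 60.40%.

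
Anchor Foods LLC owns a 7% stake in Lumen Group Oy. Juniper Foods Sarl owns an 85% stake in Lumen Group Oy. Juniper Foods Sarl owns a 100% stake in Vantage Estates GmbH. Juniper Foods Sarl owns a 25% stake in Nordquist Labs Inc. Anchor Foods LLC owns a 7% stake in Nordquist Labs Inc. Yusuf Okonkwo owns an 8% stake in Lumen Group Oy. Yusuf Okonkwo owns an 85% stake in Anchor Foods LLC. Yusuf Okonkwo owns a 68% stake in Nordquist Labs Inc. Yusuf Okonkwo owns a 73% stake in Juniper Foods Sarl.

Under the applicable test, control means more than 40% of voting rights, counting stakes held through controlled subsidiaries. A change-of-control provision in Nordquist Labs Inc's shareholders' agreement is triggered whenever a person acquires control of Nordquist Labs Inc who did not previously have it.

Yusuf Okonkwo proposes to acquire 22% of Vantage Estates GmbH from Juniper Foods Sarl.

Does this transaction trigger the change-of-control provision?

The purchase adds only to Yusuf's holdings (Juniper's stake shrinks), so Yusuf is the only person who could newly come to control Nordquist.
Yusuf holds 85% of Anchor, so Yusuf controls Anchor.
Yusuf holds 73% of Juniper, so Yusuf controls Juniper.
Juniper and Yusuf and Anchor together hold 25% + 68% + 7% = 100% of Nordquist, so Yusuf controls Nordquist.
So Yusuf already controls Nordquist before the transaction.
After the purchase, Yusuf holds 22% of Vantage directly, and Juniper's stake falls to 78%.
Yusuf controlled Nordquist already, so this is not a new person acquiring control; every other person's position is unchanged or reduced.
No new person acquires control, so the clause is not triggered.

No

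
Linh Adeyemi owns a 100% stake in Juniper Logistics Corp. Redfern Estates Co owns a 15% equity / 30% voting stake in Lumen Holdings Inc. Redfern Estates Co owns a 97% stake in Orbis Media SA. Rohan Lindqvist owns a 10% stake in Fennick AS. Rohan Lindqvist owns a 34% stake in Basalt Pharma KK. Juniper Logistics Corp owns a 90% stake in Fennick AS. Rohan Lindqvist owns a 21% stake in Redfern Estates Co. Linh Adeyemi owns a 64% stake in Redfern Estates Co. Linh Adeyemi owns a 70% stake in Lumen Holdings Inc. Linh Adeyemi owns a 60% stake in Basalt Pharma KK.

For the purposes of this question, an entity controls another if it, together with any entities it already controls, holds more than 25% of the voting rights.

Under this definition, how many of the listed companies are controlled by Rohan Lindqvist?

Rohan holds 34% of Basalt, so Rohan controls Basalt.
No other company's threshold is met.
Rohan controls 1 company.

1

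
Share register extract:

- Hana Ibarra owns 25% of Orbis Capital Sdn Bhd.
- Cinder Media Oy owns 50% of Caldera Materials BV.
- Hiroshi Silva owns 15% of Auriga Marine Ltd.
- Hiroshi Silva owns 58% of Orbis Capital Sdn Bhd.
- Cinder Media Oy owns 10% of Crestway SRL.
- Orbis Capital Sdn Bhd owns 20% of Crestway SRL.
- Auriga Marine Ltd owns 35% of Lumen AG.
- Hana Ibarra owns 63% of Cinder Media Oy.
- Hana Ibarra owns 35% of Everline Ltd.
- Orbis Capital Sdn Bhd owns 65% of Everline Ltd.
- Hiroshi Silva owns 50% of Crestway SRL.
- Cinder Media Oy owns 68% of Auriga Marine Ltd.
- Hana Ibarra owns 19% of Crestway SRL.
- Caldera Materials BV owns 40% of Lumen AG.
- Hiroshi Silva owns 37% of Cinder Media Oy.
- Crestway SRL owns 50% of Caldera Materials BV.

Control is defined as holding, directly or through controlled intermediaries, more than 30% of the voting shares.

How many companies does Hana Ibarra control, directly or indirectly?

Hana holds 63% of Cinder, so Hana controls Cinder.
Hana holds 35% of Everline, so Hana controls Everline.
Cinder holds 68% of Auriga, so Hana controls Auriga.
Cinder holds 50% of Caldera, so Hana controls Caldera.
Caldera and Auriga together hold 40% + 35% = 75% of Lumen, so Hana controls Lumen.
No other company's threshold is met.
Hana controls 5 companies.

5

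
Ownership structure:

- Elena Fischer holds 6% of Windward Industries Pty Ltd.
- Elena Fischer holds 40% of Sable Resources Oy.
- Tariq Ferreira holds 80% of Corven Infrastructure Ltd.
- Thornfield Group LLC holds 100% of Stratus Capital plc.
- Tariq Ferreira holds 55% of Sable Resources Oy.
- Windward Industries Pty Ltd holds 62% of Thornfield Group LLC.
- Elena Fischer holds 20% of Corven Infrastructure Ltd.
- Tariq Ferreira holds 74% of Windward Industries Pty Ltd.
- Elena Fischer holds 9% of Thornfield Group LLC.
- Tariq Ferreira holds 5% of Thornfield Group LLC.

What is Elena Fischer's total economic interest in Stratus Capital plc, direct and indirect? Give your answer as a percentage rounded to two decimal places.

12.72%

Elena reaches Stratus along 2 paths.
Via Thornfield: 9% × 100% = 9%.
Via Windward → Thornfield: 6% × 62% × 100% = 3.72%.
Total: 9% + 3.72% = 12.72%.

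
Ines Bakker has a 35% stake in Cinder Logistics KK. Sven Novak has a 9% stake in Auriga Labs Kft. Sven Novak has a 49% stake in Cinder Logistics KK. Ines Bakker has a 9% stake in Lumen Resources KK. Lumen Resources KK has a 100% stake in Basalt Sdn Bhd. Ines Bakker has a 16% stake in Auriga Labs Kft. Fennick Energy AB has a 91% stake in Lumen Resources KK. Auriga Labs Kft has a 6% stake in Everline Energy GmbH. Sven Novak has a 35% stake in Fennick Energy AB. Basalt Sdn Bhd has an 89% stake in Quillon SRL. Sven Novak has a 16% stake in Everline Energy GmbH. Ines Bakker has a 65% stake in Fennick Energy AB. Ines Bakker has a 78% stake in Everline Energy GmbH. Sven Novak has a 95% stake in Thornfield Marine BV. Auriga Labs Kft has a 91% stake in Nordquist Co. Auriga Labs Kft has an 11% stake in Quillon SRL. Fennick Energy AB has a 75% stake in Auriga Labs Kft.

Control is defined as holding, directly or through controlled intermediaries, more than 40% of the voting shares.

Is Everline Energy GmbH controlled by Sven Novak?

No

Sven holds 49% of Cinder, so Sven controls Cinder.
Sven holds 95% of Thornfield, so Sven controls Thornfield.
In Everline, Sven's side holds only 16%, not > 40%.
So Sven does not control Everline.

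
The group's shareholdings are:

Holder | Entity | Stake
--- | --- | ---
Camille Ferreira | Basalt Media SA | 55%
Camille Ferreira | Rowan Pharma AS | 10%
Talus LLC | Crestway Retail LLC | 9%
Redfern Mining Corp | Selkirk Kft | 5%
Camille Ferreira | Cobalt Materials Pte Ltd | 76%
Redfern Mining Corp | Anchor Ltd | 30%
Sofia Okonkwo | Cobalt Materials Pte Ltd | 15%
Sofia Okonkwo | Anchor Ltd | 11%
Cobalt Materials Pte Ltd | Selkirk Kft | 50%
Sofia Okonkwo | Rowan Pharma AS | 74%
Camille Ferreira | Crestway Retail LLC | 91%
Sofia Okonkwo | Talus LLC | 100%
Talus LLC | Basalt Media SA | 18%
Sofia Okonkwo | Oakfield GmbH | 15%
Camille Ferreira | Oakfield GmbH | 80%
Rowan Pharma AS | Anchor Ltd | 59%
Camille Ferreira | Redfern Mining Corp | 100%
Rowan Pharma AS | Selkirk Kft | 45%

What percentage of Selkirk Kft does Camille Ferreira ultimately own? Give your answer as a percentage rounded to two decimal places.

47.50%

Camille reaches Selkirk along 3 paths.
Via Redfern: 100% × 5% = 5%.
Via Rowan: 10% × 45% = 4.5%.
Via Cobalt: 76% × 50% = 38%.
Total: 5% + 4.5% + 38% = 47.5%.
Rounded: 47.50%.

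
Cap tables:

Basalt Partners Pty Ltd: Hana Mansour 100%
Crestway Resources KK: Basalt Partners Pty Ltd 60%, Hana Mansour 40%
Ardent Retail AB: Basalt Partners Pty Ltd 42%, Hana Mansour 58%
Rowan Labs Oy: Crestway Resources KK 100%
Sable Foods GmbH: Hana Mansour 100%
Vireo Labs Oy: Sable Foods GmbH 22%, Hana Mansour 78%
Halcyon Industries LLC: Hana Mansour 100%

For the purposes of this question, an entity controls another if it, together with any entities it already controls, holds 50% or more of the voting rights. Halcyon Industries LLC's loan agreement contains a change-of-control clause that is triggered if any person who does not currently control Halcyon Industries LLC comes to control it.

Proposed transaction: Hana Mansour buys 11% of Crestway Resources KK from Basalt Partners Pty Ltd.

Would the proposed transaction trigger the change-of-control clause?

No

The purchase adds only to Hana's holdings (Basalt's stake shrinks), so Hana is the only person who could newly come to control Halcyon.
Hana holds 100% of Halcyon, so Hana controls Halcyon.
So Hana already controls Halcyon before the transaction.
After the purchase, Hana's direct stake in Crestway rises to 40% + 11% = 51%, and Basalt's stake falls to 49%.
Hana controlled Halcyon already, so this is not a new person acquiring control; every other person's position is unchanged or reduced.
No new person acquires control, so the clause is not triggered.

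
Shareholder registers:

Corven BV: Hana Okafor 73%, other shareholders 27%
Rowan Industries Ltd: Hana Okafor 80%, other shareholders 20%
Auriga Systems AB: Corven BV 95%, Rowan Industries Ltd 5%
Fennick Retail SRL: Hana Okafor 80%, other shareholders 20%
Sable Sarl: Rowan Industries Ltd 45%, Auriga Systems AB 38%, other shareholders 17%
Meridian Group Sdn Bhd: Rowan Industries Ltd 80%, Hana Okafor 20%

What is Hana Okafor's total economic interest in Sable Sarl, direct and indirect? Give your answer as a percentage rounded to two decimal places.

Hana reaches Sable along 3 paths.
Via Rowan: 80% × 45% = 36%.
Via Corven → Auriga: 73% × 95% × 38% = 26.353%.
Via Rowan → Auriga: 80% × 5% × 38% = 1.52%.
Total: 36% + 26.353% + 1.52% = 63.873%.
Rounded: 63.87%.

63.87%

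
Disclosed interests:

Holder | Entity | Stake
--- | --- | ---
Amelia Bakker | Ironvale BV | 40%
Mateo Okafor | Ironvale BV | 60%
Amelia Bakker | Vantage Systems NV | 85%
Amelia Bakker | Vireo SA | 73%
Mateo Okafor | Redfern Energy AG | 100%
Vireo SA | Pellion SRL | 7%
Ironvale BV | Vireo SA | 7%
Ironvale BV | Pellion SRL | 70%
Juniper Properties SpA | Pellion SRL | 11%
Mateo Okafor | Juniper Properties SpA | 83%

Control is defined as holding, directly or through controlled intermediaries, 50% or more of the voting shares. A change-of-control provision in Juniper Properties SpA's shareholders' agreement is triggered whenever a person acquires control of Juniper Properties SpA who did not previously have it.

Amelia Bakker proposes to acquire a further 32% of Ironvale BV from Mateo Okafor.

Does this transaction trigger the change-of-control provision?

The purchase adds only to Amelia's holdings (Mateo's stake shrinks), so Amelia is the only person who could newly come to control Juniper.
Amelia holds 73% of Vireo, so Amelia controls Vireo.
Amelia holds 85% of Vantage, so Amelia controls Vantage.
Neither Amelia nor any entity Amelia controls holds any voting interest in Juniper.
So before the transaction, Amelia does not control Juniper.
After the purchase, Amelia's direct stake in Ironvale rises to 40% + 32% = 72%, and Mateo's stake falls to 28%.
Amelia holds 72% of Ironvale, so Amelia controls Ironvale.
Amelia and Ironvale together hold 73% + 7% = 80% of Vireo, so Amelia controls Vireo.
Ironvale and Vireo together hold 70% + 7% = 77% of Pellion, so Amelia controls Pellion.
After the transaction, neither Amelia nor any entity Amelia controls holds a voting interest in Juniper, so Amelia still does not control it.
No new person acquires control, so the clause is not triggered.

No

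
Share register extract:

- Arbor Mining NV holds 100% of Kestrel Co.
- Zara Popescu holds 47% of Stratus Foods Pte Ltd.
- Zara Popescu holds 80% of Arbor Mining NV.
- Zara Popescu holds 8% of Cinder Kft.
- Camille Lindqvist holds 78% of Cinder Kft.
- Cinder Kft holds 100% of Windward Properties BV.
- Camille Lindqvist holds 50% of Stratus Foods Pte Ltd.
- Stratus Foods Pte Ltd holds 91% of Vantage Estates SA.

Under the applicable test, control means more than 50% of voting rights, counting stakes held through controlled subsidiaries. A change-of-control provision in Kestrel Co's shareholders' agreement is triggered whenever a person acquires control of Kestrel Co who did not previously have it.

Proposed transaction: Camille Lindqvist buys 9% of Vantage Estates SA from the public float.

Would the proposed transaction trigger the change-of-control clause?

The purchase changes only Camille's holdings, so Camille is the only person who could newly come to control Kestrel.
Camille holds 78% of Cinder, so Camille controls Cinder.
Cinder holds 100% of Windward, so Camille controls Windward.
Neither Camille nor any entity Camille controls holds any voting interest in Kestrel.
So before the transaction, Camille does not control Kestrel.
After the purchase, Camille holds 9% of Vantage directly.
Camille's side now holds 9% of Vantage, not > 50%, so Camille still does not control Vantage.
After the transaction, neither Camille nor any entity Camille controls holds a voting interest in Kestrel, so Camille still does not control it.
No new person acquires control, so the clause is not triggered.

No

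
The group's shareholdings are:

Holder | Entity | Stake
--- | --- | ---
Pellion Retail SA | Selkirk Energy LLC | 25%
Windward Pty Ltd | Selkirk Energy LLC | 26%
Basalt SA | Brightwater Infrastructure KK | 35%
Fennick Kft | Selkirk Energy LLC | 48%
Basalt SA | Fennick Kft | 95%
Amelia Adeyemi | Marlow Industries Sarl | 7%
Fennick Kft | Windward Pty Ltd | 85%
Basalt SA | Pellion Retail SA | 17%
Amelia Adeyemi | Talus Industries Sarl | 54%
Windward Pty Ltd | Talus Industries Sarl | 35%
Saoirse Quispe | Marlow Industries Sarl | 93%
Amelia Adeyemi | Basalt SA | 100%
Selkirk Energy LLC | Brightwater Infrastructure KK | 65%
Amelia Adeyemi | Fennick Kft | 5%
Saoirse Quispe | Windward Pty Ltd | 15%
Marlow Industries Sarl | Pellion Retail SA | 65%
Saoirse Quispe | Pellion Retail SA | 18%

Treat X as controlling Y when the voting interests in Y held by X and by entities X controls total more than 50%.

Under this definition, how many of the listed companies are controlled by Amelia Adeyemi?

6

Amelia holds 100% of Basalt, so Amelia controls Basalt.
Basalt and Amelia together hold 95% + 5% = 100% of Fennick, so Amelia controls Fennick.
Fennick holds 85% of Windward, so Amelia controls Windward.
Amelia and Windward together hold 54% + 35% = 89% of Talus, so Amelia controls Talus.
Fennick and Windward together hold 48% + 26% = 74% of Selkirk, so Amelia controls Selkirk.
Basalt and Selkirk together hold 35% + 65% = 100% of Brightwater, so Amelia controls Brightwater.
No other company's threshold is met.
Amelia controls 6 companies.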